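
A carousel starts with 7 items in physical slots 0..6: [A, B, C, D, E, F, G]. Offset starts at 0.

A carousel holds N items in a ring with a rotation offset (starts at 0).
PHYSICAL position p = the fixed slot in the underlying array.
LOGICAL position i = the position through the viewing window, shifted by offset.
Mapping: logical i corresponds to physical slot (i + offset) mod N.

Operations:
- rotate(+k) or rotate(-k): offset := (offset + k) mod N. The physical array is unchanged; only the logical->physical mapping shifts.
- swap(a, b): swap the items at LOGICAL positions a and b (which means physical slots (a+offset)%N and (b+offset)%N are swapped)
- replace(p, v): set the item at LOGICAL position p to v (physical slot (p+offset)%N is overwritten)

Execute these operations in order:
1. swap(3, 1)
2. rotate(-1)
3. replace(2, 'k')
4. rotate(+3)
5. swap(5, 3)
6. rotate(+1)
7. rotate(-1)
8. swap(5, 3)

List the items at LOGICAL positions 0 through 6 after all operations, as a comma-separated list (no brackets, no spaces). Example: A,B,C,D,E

After op 1 (swap(3, 1)): offset=0, physical=[A,D,C,B,E,F,G], logical=[A,D,C,B,E,F,G]
After op 2 (rotate(-1)): offset=6, physical=[A,D,C,B,E,F,G], logical=[G,A,D,C,B,E,F]
After op 3 (replace(2, 'k')): offset=6, physical=[A,k,C,B,E,F,G], logical=[G,A,k,C,B,E,F]
After op 4 (rotate(+3)): offset=2, physical=[A,k,C,B,E,F,G], logical=[C,B,E,F,G,A,k]
After op 5 (swap(5, 3)): offset=2, physical=[F,k,C,B,E,A,G], logical=[C,B,E,A,G,F,k]
After op 6 (rotate(+1)): offset=3, physical=[F,k,C,B,E,A,G], logical=[B,E,A,G,F,k,C]
After op 7 (rotate(-1)): offset=2, physical=[F,k,C,B,E,A,G], logical=[C,B,E,A,G,F,k]
After op 8 (swap(5, 3)): offset=2, physical=[A,k,C,B,E,F,G], logical=[C,B,E,F,G,A,k]

Answer: C,B,E,F,G,A,k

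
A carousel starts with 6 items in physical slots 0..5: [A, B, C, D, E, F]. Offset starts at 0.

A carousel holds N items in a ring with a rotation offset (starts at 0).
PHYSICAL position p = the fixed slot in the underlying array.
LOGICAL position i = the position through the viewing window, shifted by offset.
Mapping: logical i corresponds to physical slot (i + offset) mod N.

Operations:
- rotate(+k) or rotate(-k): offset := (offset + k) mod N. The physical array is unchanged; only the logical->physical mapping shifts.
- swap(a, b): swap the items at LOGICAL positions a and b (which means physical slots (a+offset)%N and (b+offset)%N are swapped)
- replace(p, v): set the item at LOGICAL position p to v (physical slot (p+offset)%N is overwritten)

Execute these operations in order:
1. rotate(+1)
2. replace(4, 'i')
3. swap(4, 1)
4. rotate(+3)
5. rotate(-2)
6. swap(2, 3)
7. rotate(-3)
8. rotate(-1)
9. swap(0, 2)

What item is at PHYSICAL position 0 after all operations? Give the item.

After op 1 (rotate(+1)): offset=1, physical=[A,B,C,D,E,F], logical=[B,C,D,E,F,A]
After op 2 (replace(4, 'i')): offset=1, physical=[A,B,C,D,E,i], logical=[B,C,D,E,i,A]
After op 3 (swap(4, 1)): offset=1, physical=[A,B,i,D,E,C], logical=[B,i,D,E,C,A]
After op 4 (rotate(+3)): offset=4, physical=[A,B,i,D,E,C], logical=[E,C,A,B,i,D]
After op 5 (rotate(-2)): offset=2, physical=[A,B,i,D,E,C], logical=[i,D,E,C,A,B]
After op 6 (swap(2, 3)): offset=2, physical=[A,B,i,D,C,E], logical=[i,D,C,E,A,B]
After op 7 (rotate(-3)): offset=5, physical=[A,B,i,D,C,E], logical=[E,A,B,i,D,C]
After op 8 (rotate(-1)): offset=4, physical=[A,B,i,D,C,E], logical=[C,E,A,B,i,D]
After op 9 (swap(0, 2)): offset=4, physical=[C,B,i,D,A,E], logical=[A,E,C,B,i,D]

Answer: C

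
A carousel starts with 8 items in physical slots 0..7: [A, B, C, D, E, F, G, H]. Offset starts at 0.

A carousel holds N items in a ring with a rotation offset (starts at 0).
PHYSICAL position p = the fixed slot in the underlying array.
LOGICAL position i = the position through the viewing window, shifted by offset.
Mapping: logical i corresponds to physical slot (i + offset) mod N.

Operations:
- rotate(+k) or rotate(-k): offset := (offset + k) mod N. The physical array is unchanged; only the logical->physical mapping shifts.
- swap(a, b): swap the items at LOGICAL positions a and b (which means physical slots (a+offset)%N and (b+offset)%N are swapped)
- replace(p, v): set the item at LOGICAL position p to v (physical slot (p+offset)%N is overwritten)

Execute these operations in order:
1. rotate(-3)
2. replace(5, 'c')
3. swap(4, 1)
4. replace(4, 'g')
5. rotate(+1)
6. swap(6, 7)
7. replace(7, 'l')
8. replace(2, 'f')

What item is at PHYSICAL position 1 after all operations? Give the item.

After op 1 (rotate(-3)): offset=5, physical=[A,B,C,D,E,F,G,H], logical=[F,G,H,A,B,C,D,E]
After op 2 (replace(5, 'c')): offset=5, physical=[A,B,c,D,E,F,G,H], logical=[F,G,H,A,B,c,D,E]
After op 3 (swap(4, 1)): offset=5, physical=[A,G,c,D,E,F,B,H], logical=[F,B,H,A,G,c,D,E]
After op 4 (replace(4, 'g')): offset=5, physical=[A,g,c,D,E,F,B,H], logical=[F,B,H,A,g,c,D,E]
After op 5 (rotate(+1)): offset=6, physical=[A,g,c,D,E,F,B,H], logical=[B,H,A,g,c,D,E,F]
After op 6 (swap(6, 7)): offset=6, physical=[A,g,c,D,F,E,B,H], logical=[B,H,A,g,c,D,F,E]
After op 7 (replace(7, 'l')): offset=6, physical=[A,g,c,D,F,l,B,H], logical=[B,H,A,g,c,D,F,l]
After op 8 (replace(2, 'f')): offset=6, physical=[f,g,c,D,F,l,B,H], logical=[B,H,f,g,c,D,F,l]

Answer: g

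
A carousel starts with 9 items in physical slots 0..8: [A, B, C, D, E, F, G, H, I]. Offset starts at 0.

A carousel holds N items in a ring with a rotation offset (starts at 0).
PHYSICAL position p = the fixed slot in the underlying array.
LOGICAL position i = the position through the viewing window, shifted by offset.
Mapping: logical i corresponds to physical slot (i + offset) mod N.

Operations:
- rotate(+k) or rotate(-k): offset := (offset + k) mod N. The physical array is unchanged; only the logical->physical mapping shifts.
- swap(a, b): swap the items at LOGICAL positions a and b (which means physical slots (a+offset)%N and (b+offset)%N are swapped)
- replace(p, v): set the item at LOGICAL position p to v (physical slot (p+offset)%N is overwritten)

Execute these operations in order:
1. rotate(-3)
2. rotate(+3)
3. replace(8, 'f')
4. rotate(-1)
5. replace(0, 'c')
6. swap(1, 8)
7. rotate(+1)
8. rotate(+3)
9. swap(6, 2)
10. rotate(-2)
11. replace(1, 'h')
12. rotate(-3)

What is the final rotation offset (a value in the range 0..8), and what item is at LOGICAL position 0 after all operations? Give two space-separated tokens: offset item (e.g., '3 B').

After op 1 (rotate(-3)): offset=6, physical=[A,B,C,D,E,F,G,H,I], logical=[G,H,I,A,B,C,D,E,F]
After op 2 (rotate(+3)): offset=0, physical=[A,B,C,D,E,F,G,H,I], logical=[A,B,C,D,E,F,G,H,I]
After op 3 (replace(8, 'f')): offset=0, physical=[A,B,C,D,E,F,G,H,f], logical=[A,B,C,D,E,F,G,H,f]
After op 4 (rotate(-1)): offset=8, physical=[A,B,C,D,E,F,G,H,f], logical=[f,A,B,C,D,E,F,G,H]
After op 5 (replace(0, 'c')): offset=8, physical=[A,B,C,D,E,F,G,H,c], logical=[c,A,B,C,D,E,F,G,H]
After op 6 (swap(1, 8)): offset=8, physical=[H,B,C,D,E,F,G,A,c], logical=[c,H,B,C,D,E,F,G,A]
After op 7 (rotate(+1)): offset=0, physical=[H,B,C,D,E,F,G,A,c], logical=[H,B,C,D,E,F,G,A,c]
After op 8 (rotate(+3)): offset=3, physical=[H,B,C,D,E,F,G,A,c], logical=[D,E,F,G,A,c,H,B,C]
After op 9 (swap(6, 2)): offset=3, physical=[F,B,C,D,E,H,G,A,c], logical=[D,E,H,G,A,c,F,B,C]
After op 10 (rotate(-2)): offset=1, physical=[F,B,C,D,E,H,G,A,c], logical=[B,C,D,E,H,G,A,c,F]
After op 11 (replace(1, 'h')): offset=1, physical=[F,B,h,D,E,H,G,A,c], logical=[B,h,D,E,H,G,A,c,F]
After op 12 (rotate(-3)): offset=7, physical=[F,B,h,D,E,H,G,A,c], logical=[A,c,F,B,h,D,E,H,G]

Answer: 7 A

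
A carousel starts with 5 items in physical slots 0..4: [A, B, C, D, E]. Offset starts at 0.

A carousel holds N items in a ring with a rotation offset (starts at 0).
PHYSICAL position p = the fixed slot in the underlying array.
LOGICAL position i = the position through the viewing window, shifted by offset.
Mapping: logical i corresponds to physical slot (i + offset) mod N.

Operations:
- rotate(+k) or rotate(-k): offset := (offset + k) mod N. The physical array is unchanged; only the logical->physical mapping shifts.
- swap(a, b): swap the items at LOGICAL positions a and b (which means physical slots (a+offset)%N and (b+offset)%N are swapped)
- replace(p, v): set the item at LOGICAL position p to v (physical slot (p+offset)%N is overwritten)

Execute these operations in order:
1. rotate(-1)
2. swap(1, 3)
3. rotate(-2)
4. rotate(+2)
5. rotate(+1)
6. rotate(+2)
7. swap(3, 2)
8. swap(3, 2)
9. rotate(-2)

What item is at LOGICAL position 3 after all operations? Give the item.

After op 1 (rotate(-1)): offset=4, physical=[A,B,C,D,E], logical=[E,A,B,C,D]
After op 2 (swap(1, 3)): offset=4, physical=[C,B,A,D,E], logical=[E,C,B,A,D]
After op 3 (rotate(-2)): offset=2, physical=[C,B,A,D,E], logical=[A,D,E,C,B]
After op 4 (rotate(+2)): offset=4, physical=[C,B,A,D,E], logical=[E,C,B,A,D]
After op 5 (rotate(+1)): offset=0, physical=[C,B,A,D,E], logical=[C,B,A,D,E]
After op 6 (rotate(+2)): offset=2, physical=[C,B,A,D,E], logical=[A,D,E,C,B]
After op 7 (swap(3, 2)): offset=2, physical=[E,B,A,D,C], logical=[A,D,C,E,B]
After op 8 (swap(3, 2)): offset=2, physical=[C,B,A,D,E], logical=[A,D,E,C,B]
After op 9 (rotate(-2)): offset=0, physical=[C,B,A,D,E], logical=[C,B,A,D,E]

Answer: D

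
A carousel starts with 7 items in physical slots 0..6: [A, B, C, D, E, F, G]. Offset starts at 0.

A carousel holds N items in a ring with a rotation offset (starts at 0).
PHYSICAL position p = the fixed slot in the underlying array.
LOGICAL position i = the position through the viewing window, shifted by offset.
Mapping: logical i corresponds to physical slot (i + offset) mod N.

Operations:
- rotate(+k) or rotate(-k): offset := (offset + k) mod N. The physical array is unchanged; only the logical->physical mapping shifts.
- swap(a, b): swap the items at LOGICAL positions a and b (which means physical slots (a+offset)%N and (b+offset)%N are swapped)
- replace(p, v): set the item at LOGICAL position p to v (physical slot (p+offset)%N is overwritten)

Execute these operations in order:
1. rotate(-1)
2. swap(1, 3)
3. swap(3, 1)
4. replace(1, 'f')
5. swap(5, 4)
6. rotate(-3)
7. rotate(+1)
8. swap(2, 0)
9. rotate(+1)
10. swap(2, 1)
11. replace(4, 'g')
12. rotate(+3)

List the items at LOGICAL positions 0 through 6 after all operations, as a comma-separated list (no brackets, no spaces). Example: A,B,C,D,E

After op 1 (rotate(-1)): offset=6, physical=[A,B,C,D,E,F,G], logical=[G,A,B,C,D,E,F]
After op 2 (swap(1, 3)): offset=6, physical=[C,B,A,D,E,F,G], logical=[G,C,B,A,D,E,F]
After op 3 (swap(3, 1)): offset=6, physical=[A,B,C,D,E,F,G], logical=[G,A,B,C,D,E,F]
After op 4 (replace(1, 'f')): offset=6, physical=[f,B,C,D,E,F,G], logical=[G,f,B,C,D,E,F]
After op 5 (swap(5, 4)): offset=6, physical=[f,B,C,E,D,F,G], logical=[G,f,B,C,E,D,F]
After op 6 (rotate(-3)): offset=3, physical=[f,B,C,E,D,F,G], logical=[E,D,F,G,f,B,C]
After op 7 (rotate(+1)): offset=4, physical=[f,B,C,E,D,F,G], logical=[D,F,G,f,B,C,E]
After op 8 (swap(2, 0)): offset=4, physical=[f,B,C,E,G,F,D], logical=[G,F,D,f,B,C,E]
After op 9 (rotate(+1)): offset=5, physical=[f,B,C,E,G,F,D], logical=[F,D,f,B,C,E,G]
After op 10 (swap(2, 1)): offset=5, physical=[D,B,C,E,G,F,f], logical=[F,f,D,B,C,E,G]
After op 11 (replace(4, 'g')): offset=5, physical=[D,B,g,E,G,F,f], logical=[F,f,D,B,g,E,G]
After op 12 (rotate(+3)): offset=1, physical=[D,B,g,E,G,F,f], logical=[B,g,E,G,F,f,D]

Answer: B,g,E,G,F,f,D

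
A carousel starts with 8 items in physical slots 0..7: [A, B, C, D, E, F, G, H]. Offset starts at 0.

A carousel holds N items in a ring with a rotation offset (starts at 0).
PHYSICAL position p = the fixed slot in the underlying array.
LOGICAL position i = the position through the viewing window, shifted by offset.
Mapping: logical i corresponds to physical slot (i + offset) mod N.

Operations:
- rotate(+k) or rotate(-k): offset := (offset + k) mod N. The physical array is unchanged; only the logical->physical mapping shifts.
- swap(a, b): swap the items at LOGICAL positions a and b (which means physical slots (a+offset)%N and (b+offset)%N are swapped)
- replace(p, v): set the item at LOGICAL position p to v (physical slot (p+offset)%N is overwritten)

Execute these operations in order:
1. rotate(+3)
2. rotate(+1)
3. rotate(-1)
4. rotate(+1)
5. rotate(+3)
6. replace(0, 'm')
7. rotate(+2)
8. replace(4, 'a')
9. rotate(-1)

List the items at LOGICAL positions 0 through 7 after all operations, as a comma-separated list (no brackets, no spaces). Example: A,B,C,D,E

Answer: A,B,C,D,E,a,G,m

Derivation:
After op 1 (rotate(+3)): offset=3, physical=[A,B,C,D,E,F,G,H], logical=[D,E,F,G,H,A,B,C]
After op 2 (rotate(+1)): offset=4, physical=[A,B,C,D,E,F,G,H], logical=[E,F,G,H,A,B,C,D]
After op 3 (rotate(-1)): offset=3, physical=[A,B,C,D,E,F,G,H], logical=[D,E,F,G,H,A,B,C]
After op 4 (rotate(+1)): offset=4, physical=[A,B,C,D,E,F,G,H], logical=[E,F,G,H,A,B,C,D]
After op 5 (rotate(+3)): offset=7, physical=[A,B,C,D,E,F,G,H], logical=[H,A,B,C,D,E,F,G]
After op 6 (replace(0, 'm')): offset=7, physical=[A,B,C,D,E,F,G,m], logical=[m,A,B,C,D,E,F,G]
After op 7 (rotate(+2)): offset=1, physical=[A,B,C,D,E,F,G,m], logical=[B,C,D,E,F,G,m,A]
After op 8 (replace(4, 'a')): offset=1, physical=[A,B,C,D,E,a,G,m], logical=[B,C,D,E,a,G,m,A]
After op 9 (rotate(-1)): offset=0, physical=[A,B,C,D,E,a,G,m], logical=[A,B,C,D,E,a,G,m]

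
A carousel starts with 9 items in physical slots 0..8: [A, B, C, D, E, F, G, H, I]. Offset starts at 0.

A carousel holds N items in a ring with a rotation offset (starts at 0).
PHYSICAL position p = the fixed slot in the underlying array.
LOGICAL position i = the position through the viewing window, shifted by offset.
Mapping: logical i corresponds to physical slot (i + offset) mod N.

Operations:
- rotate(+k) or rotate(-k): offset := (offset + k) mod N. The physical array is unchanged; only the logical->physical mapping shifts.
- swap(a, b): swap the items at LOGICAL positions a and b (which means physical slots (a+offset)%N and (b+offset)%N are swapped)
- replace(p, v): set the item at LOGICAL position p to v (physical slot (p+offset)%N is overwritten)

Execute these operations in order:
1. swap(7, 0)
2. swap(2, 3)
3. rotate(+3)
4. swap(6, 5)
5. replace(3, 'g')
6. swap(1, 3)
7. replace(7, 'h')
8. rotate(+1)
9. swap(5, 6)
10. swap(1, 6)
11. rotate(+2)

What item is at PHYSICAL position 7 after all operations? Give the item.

After op 1 (swap(7, 0)): offset=0, physical=[H,B,C,D,E,F,G,A,I], logical=[H,B,C,D,E,F,G,A,I]
After op 2 (swap(2, 3)): offset=0, physical=[H,B,D,C,E,F,G,A,I], logical=[H,B,D,C,E,F,G,A,I]
After op 3 (rotate(+3)): offset=3, physical=[H,B,D,C,E,F,G,A,I], logical=[C,E,F,G,A,I,H,B,D]
After op 4 (swap(6, 5)): offset=3, physical=[I,B,D,C,E,F,G,A,H], logical=[C,E,F,G,A,H,I,B,D]
After op 5 (replace(3, 'g')): offset=3, physical=[I,B,D,C,E,F,g,A,H], logical=[C,E,F,g,A,H,I,B,D]
After op 6 (swap(1, 3)): offset=3, physical=[I,B,D,C,g,F,E,A,H], logical=[C,g,F,E,A,H,I,B,D]
After op 7 (replace(7, 'h')): offset=3, physical=[I,h,D,C,g,F,E,A,H], logical=[C,g,F,E,A,H,I,h,D]
After op 8 (rotate(+1)): offset=4, physical=[I,h,D,C,g,F,E,A,H], logical=[g,F,E,A,H,I,h,D,C]
After op 9 (swap(5, 6)): offset=4, physical=[h,I,D,C,g,F,E,A,H], logical=[g,F,E,A,H,h,I,D,C]
After op 10 (swap(1, 6)): offset=4, physical=[h,F,D,C,g,I,E,A,H], logical=[g,I,E,A,H,h,F,D,C]
After op 11 (rotate(+2)): offset=6, physical=[h,F,D,C,g,I,E,A,H], logical=[E,A,H,h,F,D,C,g,I]

Answer: A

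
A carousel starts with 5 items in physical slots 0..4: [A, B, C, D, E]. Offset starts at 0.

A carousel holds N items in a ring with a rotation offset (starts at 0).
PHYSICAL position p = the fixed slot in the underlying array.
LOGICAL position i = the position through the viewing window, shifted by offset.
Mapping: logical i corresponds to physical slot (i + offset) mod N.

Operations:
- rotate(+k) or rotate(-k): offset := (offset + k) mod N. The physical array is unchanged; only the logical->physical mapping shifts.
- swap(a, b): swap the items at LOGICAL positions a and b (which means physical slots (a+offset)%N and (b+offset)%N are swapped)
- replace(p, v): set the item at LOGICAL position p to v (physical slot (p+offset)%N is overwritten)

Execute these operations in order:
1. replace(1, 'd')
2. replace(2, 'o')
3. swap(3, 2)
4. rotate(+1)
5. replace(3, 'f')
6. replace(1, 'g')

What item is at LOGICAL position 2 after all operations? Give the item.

Answer: o

Derivation:
After op 1 (replace(1, 'd')): offset=0, physical=[A,d,C,D,E], logical=[A,d,C,D,E]
After op 2 (replace(2, 'o')): offset=0, physical=[A,d,o,D,E], logical=[A,d,o,D,E]
After op 3 (swap(3, 2)): offset=0, physical=[A,d,D,o,E], logical=[A,d,D,o,E]
After op 4 (rotate(+1)): offset=1, physical=[A,d,D,o,E], logical=[d,D,o,E,A]
After op 5 (replace(3, 'f')): offset=1, physical=[A,d,D,o,f], logical=[d,D,o,f,A]
After op 6 (replace(1, 'g')): offset=1, physical=[A,d,g,o,f], logical=[d,g,o,f,A]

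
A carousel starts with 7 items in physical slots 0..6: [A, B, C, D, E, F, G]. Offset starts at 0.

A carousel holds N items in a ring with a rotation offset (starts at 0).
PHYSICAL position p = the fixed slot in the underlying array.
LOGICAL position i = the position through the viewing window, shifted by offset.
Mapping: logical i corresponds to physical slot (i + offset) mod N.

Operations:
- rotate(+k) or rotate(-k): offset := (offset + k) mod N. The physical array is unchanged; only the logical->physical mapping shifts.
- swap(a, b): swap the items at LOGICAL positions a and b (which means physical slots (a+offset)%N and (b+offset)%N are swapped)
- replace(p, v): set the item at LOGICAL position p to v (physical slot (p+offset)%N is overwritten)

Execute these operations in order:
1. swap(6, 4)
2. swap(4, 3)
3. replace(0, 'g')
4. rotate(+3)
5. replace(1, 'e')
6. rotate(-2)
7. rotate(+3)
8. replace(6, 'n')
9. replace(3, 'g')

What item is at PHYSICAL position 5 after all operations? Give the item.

After op 1 (swap(6, 4)): offset=0, physical=[A,B,C,D,G,F,E], logical=[A,B,C,D,G,F,E]
After op 2 (swap(4, 3)): offset=0, physical=[A,B,C,G,D,F,E], logical=[A,B,C,G,D,F,E]
After op 3 (replace(0, 'g')): offset=0, physical=[g,B,C,G,D,F,E], logical=[g,B,C,G,D,F,E]
After op 4 (rotate(+3)): offset=3, physical=[g,B,C,G,D,F,E], logical=[G,D,F,E,g,B,C]
After op 5 (replace(1, 'e')): offset=3, physical=[g,B,C,G,e,F,E], logical=[G,e,F,E,g,B,C]
After op 6 (rotate(-2)): offset=1, physical=[g,B,C,G,e,F,E], logical=[B,C,G,e,F,E,g]
After op 7 (rotate(+3)): offset=4, physical=[g,B,C,G,e,F,E], logical=[e,F,E,g,B,C,G]
After op 8 (replace(6, 'n')): offset=4, physical=[g,B,C,n,e,F,E], logical=[e,F,E,g,B,C,n]
After op 9 (replace(3, 'g')): offset=4, physical=[g,B,C,n,e,F,E], logical=[e,F,E,g,B,C,n]

Answer: F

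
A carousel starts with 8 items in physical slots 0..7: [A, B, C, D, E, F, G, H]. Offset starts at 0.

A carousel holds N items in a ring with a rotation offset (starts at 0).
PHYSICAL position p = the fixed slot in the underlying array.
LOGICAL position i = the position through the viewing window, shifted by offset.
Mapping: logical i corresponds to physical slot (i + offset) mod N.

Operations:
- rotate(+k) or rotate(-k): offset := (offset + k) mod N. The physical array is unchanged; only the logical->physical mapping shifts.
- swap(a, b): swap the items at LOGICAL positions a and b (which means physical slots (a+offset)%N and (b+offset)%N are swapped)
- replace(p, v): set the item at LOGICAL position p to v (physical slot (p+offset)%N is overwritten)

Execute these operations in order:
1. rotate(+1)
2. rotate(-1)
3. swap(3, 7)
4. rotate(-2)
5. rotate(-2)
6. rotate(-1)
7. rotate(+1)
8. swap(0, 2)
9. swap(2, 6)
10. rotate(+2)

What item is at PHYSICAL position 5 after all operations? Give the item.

After op 1 (rotate(+1)): offset=1, physical=[A,B,C,D,E,F,G,H], logical=[B,C,D,E,F,G,H,A]
After op 2 (rotate(-1)): offset=0, physical=[A,B,C,D,E,F,G,H], logical=[A,B,C,D,E,F,G,H]
After op 3 (swap(3, 7)): offset=0, physical=[A,B,C,H,E,F,G,D], logical=[A,B,C,H,E,F,G,D]
After op 4 (rotate(-2)): offset=6, physical=[A,B,C,H,E,F,G,D], logical=[G,D,A,B,C,H,E,F]
After op 5 (rotate(-2)): offset=4, physical=[A,B,C,H,E,F,G,D], logical=[E,F,G,D,A,B,C,H]
After op 6 (rotate(-1)): offset=3, physical=[A,B,C,H,E,F,G,D], logical=[H,E,F,G,D,A,B,C]
After op 7 (rotate(+1)): offset=4, physical=[A,B,C,H,E,F,G,D], logical=[E,F,G,D,A,B,C,H]
After op 8 (swap(0, 2)): offset=4, physical=[A,B,C,H,G,F,E,D], logical=[G,F,E,D,A,B,C,H]
After op 9 (swap(2, 6)): offset=4, physical=[A,B,E,H,G,F,C,D], logical=[G,F,C,D,A,B,E,H]
After op 10 (rotate(+2)): offset=6, physical=[A,B,E,H,G,F,C,D], logical=[C,D,A,B,E,H,G,F]

Answer: F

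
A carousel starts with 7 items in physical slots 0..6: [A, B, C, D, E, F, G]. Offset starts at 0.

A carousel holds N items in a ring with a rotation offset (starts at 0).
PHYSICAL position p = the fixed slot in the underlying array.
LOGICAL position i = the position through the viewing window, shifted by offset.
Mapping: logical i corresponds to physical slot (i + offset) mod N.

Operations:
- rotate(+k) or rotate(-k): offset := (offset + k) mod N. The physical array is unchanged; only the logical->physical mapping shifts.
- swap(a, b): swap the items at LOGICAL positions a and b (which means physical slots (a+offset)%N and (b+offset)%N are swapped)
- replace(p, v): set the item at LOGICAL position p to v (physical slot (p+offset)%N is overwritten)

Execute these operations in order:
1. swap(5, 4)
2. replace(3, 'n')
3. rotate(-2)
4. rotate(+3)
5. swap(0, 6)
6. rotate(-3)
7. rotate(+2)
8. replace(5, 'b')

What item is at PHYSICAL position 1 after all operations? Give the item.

After op 1 (swap(5, 4)): offset=0, physical=[A,B,C,D,F,E,G], logical=[A,B,C,D,F,E,G]
After op 2 (replace(3, 'n')): offset=0, physical=[A,B,C,n,F,E,G], logical=[A,B,C,n,F,E,G]
After op 3 (rotate(-2)): offset=5, physical=[A,B,C,n,F,E,G], logical=[E,G,A,B,C,n,F]
After op 4 (rotate(+3)): offset=1, physical=[A,B,C,n,F,E,G], logical=[B,C,n,F,E,G,A]
After op 5 (swap(0, 6)): offset=1, physical=[B,A,C,n,F,E,G], logical=[A,C,n,F,E,G,B]
After op 6 (rotate(-3)): offset=5, physical=[B,A,C,n,F,E,G], logical=[E,G,B,A,C,n,F]
After op 7 (rotate(+2)): offset=0, physical=[B,A,C,n,F,E,G], logical=[B,A,C,n,F,E,G]
After op 8 (replace(5, 'b')): offset=0, physical=[B,A,C,n,F,b,G], logical=[B,A,C,n,F,b,G]

Answer: A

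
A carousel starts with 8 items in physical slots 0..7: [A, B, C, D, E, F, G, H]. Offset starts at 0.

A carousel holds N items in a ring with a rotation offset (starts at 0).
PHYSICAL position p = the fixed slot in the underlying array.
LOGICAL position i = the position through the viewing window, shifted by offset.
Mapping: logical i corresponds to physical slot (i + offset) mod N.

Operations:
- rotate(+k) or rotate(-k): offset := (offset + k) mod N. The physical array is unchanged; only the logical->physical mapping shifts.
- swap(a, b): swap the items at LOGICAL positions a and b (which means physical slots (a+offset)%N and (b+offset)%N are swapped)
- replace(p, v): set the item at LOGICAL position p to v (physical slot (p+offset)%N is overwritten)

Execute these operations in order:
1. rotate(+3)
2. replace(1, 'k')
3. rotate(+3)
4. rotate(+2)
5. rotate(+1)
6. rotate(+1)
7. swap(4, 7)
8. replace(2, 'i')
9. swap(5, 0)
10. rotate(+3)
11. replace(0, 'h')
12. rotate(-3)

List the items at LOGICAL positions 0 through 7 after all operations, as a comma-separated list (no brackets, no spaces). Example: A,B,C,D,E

After op 1 (rotate(+3)): offset=3, physical=[A,B,C,D,E,F,G,H], logical=[D,E,F,G,H,A,B,C]
After op 2 (replace(1, 'k')): offset=3, physical=[A,B,C,D,k,F,G,H], logical=[D,k,F,G,H,A,B,C]
After op 3 (rotate(+3)): offset=6, physical=[A,B,C,D,k,F,G,H], logical=[G,H,A,B,C,D,k,F]
After op 4 (rotate(+2)): offset=0, physical=[A,B,C,D,k,F,G,H], logical=[A,B,C,D,k,F,G,H]
After op 5 (rotate(+1)): offset=1, physical=[A,B,C,D,k,F,G,H], logical=[B,C,D,k,F,G,H,A]
After op 6 (rotate(+1)): offset=2, physical=[A,B,C,D,k,F,G,H], logical=[C,D,k,F,G,H,A,B]
After op 7 (swap(4, 7)): offset=2, physical=[A,G,C,D,k,F,B,H], logical=[C,D,k,F,B,H,A,G]
After op 8 (replace(2, 'i')): offset=2, physical=[A,G,C,D,i,F,B,H], logical=[C,D,i,F,B,H,A,G]
After op 9 (swap(5, 0)): offset=2, physical=[A,G,H,D,i,F,B,C], logical=[H,D,i,F,B,C,A,G]
After op 10 (rotate(+3)): offset=5, physical=[A,G,H,D,i,F,B,C], logical=[F,B,C,A,G,H,D,i]
After op 11 (replace(0, 'h')): offset=5, physical=[A,G,H,D,i,h,B,C], logical=[h,B,C,A,G,H,D,i]
After op 12 (rotate(-3)): offset=2, physical=[A,G,H,D,i,h,B,C], logical=[H,D,i,h,B,C,A,G]

Answer: H,D,i,h,B,C,A,G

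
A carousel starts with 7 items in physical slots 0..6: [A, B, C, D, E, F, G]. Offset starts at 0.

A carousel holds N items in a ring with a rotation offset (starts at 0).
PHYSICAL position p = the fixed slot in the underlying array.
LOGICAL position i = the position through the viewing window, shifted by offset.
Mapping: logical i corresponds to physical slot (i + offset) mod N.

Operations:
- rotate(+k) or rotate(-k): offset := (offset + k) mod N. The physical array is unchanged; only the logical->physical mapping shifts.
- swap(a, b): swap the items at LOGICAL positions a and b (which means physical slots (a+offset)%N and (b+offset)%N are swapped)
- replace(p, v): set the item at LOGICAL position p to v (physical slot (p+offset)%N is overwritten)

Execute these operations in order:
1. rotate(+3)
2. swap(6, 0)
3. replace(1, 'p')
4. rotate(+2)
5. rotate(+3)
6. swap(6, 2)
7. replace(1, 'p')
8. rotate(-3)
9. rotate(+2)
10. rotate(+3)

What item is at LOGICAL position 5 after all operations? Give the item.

Answer: B

Derivation:
After op 1 (rotate(+3)): offset=3, physical=[A,B,C,D,E,F,G], logical=[D,E,F,G,A,B,C]
After op 2 (swap(6, 0)): offset=3, physical=[A,B,D,C,E,F,G], logical=[C,E,F,G,A,B,D]
After op 3 (replace(1, 'p')): offset=3, physical=[A,B,D,C,p,F,G], logical=[C,p,F,G,A,B,D]
After op 4 (rotate(+2)): offset=5, physical=[A,B,D,C,p,F,G], logical=[F,G,A,B,D,C,p]
After op 5 (rotate(+3)): offset=1, physical=[A,B,D,C,p,F,G], logical=[B,D,C,p,F,G,A]
After op 6 (swap(6, 2)): offset=1, physical=[C,B,D,A,p,F,G], logical=[B,D,A,p,F,G,C]
After op 7 (replace(1, 'p')): offset=1, physical=[C,B,p,A,p,F,G], logical=[B,p,A,p,F,G,C]
After op 8 (rotate(-3)): offset=5, physical=[C,B,p,A,p,F,G], logical=[F,G,C,B,p,A,p]
After op 9 (rotate(+2)): offset=0, physical=[C,B,p,A,p,F,G], logical=[C,B,p,A,p,F,G]
After op 10 (rotate(+3)): offset=3, physical=[C,B,p,A,p,F,G], logical=[A,p,F,G,C,B,p]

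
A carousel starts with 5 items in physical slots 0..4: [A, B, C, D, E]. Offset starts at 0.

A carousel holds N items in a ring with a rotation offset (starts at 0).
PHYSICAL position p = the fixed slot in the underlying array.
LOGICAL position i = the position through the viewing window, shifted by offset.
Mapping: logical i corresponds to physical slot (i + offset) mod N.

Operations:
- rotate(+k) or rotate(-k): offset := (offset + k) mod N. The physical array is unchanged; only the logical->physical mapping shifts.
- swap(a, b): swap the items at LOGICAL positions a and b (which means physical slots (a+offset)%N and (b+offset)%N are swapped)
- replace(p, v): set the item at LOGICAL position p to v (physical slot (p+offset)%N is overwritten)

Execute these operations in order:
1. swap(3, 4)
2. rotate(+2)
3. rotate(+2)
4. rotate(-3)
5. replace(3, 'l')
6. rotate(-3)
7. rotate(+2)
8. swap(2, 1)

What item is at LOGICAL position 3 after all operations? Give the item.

After op 1 (swap(3, 4)): offset=0, physical=[A,B,C,E,D], logical=[A,B,C,E,D]
After op 2 (rotate(+2)): offset=2, physical=[A,B,C,E,D], logical=[C,E,D,A,B]
After op 3 (rotate(+2)): offset=4, physical=[A,B,C,E,D], logical=[D,A,B,C,E]
After op 4 (rotate(-3)): offset=1, physical=[A,B,C,E,D], logical=[B,C,E,D,A]
After op 5 (replace(3, 'l')): offset=1, physical=[A,B,C,E,l], logical=[B,C,E,l,A]
After op 6 (rotate(-3)): offset=3, physical=[A,B,C,E,l], logical=[E,l,A,B,C]
After op 7 (rotate(+2)): offset=0, physical=[A,B,C,E,l], logical=[A,B,C,E,l]
After op 8 (swap(2, 1)): offset=0, physical=[A,C,B,E,l], logical=[A,C,B,E,l]

Answer: E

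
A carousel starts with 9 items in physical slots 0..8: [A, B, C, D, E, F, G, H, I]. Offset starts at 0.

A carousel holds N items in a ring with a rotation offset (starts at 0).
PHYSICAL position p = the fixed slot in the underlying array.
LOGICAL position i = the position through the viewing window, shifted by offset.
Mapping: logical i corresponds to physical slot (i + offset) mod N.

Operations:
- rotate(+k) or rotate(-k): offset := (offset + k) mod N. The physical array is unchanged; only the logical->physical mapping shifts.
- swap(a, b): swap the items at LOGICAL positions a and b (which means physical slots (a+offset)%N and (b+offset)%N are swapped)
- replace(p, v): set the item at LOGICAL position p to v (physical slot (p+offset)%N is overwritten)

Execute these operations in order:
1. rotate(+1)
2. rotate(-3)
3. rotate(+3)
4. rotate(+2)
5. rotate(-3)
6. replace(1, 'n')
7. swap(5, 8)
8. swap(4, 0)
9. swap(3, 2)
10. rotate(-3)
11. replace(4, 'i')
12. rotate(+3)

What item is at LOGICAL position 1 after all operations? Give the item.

Answer: i

Derivation:
After op 1 (rotate(+1)): offset=1, physical=[A,B,C,D,E,F,G,H,I], logical=[B,C,D,E,F,G,H,I,A]
After op 2 (rotate(-3)): offset=7, physical=[A,B,C,D,E,F,G,H,I], logical=[H,I,A,B,C,D,E,F,G]
After op 3 (rotate(+3)): offset=1, physical=[A,B,C,D,E,F,G,H,I], logical=[B,C,D,E,F,G,H,I,A]
After op 4 (rotate(+2)): offset=3, physical=[A,B,C,D,E,F,G,H,I], logical=[D,E,F,G,H,I,A,B,C]
After op 5 (rotate(-3)): offset=0, physical=[A,B,C,D,E,F,G,H,I], logical=[A,B,C,D,E,F,G,H,I]
After op 6 (replace(1, 'n')): offset=0, physical=[A,n,C,D,E,F,G,H,I], logical=[A,n,C,D,E,F,G,H,I]
After op 7 (swap(5, 8)): offset=0, physical=[A,n,C,D,E,I,G,H,F], logical=[A,n,C,D,E,I,G,H,F]
After op 8 (swap(4, 0)): offset=0, physical=[E,n,C,D,A,I,G,H,F], logical=[E,n,C,D,A,I,G,H,F]
After op 9 (swap(3, 2)): offset=0, physical=[E,n,D,C,A,I,G,H,F], logical=[E,n,D,C,A,I,G,H,F]
After op 10 (rotate(-3)): offset=6, physical=[E,n,D,C,A,I,G,H,F], logical=[G,H,F,E,n,D,C,A,I]
After op 11 (replace(4, 'i')): offset=6, physical=[E,i,D,C,A,I,G,H,F], logical=[G,H,F,E,i,D,C,A,I]
After op 12 (rotate(+3)): offset=0, physical=[E,i,D,C,A,I,G,H,F], logical=[E,i,D,C,A,I,G,H,F]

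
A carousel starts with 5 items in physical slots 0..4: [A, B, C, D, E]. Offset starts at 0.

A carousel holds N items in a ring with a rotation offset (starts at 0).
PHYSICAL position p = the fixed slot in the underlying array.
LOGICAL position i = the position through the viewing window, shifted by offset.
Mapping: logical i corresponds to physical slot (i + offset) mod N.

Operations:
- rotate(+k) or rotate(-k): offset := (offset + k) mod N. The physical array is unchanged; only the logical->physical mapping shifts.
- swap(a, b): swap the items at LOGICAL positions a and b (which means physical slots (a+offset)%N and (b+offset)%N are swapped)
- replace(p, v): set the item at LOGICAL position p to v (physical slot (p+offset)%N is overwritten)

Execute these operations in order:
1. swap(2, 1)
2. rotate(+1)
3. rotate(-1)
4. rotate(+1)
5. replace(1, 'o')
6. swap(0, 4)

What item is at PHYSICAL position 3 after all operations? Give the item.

After op 1 (swap(2, 1)): offset=0, physical=[A,C,B,D,E], logical=[A,C,B,D,E]
After op 2 (rotate(+1)): offset=1, physical=[A,C,B,D,E], logical=[C,B,D,E,A]
After op 3 (rotate(-1)): offset=0, physical=[A,C,B,D,E], logical=[A,C,B,D,E]
After op 4 (rotate(+1)): offset=1, physical=[A,C,B,D,E], logical=[C,B,D,E,A]
After op 5 (replace(1, 'o')): offset=1, physical=[A,C,o,D,E], logical=[C,o,D,E,A]
After op 6 (swap(0, 4)): offset=1, physical=[C,A,o,D,E], logical=[A,o,D,E,C]

Answer: D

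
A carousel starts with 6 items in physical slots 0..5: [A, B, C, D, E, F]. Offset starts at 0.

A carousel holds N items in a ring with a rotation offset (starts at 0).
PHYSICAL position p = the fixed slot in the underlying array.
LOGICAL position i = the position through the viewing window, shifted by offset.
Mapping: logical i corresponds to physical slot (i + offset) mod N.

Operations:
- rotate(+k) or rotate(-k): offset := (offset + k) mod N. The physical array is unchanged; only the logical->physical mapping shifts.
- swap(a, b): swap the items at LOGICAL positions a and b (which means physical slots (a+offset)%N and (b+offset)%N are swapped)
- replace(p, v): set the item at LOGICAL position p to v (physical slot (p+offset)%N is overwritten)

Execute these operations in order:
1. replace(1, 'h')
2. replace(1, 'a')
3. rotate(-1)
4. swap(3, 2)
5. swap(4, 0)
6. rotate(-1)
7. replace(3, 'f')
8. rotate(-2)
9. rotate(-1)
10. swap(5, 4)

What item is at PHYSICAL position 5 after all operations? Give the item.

Answer: A

Derivation:
After op 1 (replace(1, 'h')): offset=0, physical=[A,h,C,D,E,F], logical=[A,h,C,D,E,F]
After op 2 (replace(1, 'a')): offset=0, physical=[A,a,C,D,E,F], logical=[A,a,C,D,E,F]
After op 3 (rotate(-1)): offset=5, physical=[A,a,C,D,E,F], logical=[F,A,a,C,D,E]
After op 4 (swap(3, 2)): offset=5, physical=[A,C,a,D,E,F], logical=[F,A,C,a,D,E]
After op 5 (swap(4, 0)): offset=5, physical=[A,C,a,F,E,D], logical=[D,A,C,a,F,E]
After op 6 (rotate(-1)): offset=4, physical=[A,C,a,F,E,D], logical=[E,D,A,C,a,F]
After op 7 (replace(3, 'f')): offset=4, physical=[A,f,a,F,E,D], logical=[E,D,A,f,a,F]
After op 8 (rotate(-2)): offset=2, physical=[A,f,a,F,E,D], logical=[a,F,E,D,A,f]
After op 9 (rotate(-1)): offset=1, physical=[A,f,a,F,E,D], logical=[f,a,F,E,D,A]
After op 10 (swap(5, 4)): offset=1, physical=[D,f,a,F,E,A], logical=[f,a,F,E,A,D]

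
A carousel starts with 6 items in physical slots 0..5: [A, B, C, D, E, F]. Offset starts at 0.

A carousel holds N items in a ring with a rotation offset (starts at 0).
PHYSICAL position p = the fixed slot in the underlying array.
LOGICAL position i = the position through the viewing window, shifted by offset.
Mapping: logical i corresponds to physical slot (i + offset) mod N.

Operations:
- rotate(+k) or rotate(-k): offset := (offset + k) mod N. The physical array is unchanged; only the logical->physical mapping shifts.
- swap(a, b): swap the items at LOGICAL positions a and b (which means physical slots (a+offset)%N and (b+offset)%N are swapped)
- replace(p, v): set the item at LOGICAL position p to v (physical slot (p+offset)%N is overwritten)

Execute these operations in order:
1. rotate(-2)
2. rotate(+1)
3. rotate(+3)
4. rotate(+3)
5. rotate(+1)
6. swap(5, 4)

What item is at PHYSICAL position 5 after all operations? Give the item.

Answer: E

Derivation:
After op 1 (rotate(-2)): offset=4, physical=[A,B,C,D,E,F], logical=[E,F,A,B,C,D]
After op 2 (rotate(+1)): offset=5, physical=[A,B,C,D,E,F], logical=[F,A,B,C,D,E]
After op 3 (rotate(+3)): offset=2, physical=[A,B,C,D,E,F], logical=[C,D,E,F,A,B]
After op 4 (rotate(+3)): offset=5, physical=[A,B,C,D,E,F], logical=[F,A,B,C,D,E]
After op 5 (rotate(+1)): offset=0, physical=[A,B,C,D,E,F], logical=[A,B,C,D,E,F]
After op 6 (swap(5, 4)): offset=0, physical=[A,B,C,D,F,E], logical=[A,B,C,D,F,E]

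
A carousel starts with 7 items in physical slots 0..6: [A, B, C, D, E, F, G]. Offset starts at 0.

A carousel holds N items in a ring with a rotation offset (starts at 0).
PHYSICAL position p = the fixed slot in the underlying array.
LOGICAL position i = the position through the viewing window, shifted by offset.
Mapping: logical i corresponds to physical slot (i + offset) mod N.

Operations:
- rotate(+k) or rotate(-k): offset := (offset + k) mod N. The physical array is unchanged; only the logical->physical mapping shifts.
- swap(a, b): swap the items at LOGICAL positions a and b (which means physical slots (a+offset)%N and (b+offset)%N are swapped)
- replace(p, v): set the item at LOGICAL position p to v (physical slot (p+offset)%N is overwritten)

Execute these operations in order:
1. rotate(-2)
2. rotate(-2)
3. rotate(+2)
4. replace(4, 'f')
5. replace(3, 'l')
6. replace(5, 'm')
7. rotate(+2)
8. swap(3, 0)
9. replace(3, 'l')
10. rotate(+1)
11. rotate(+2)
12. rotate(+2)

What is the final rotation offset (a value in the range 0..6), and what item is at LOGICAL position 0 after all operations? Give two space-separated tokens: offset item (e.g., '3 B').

After op 1 (rotate(-2)): offset=5, physical=[A,B,C,D,E,F,G], logical=[F,G,A,B,C,D,E]
After op 2 (rotate(-2)): offset=3, physical=[A,B,C,D,E,F,G], logical=[D,E,F,G,A,B,C]
After op 3 (rotate(+2)): offset=5, physical=[A,B,C,D,E,F,G], logical=[F,G,A,B,C,D,E]
After op 4 (replace(4, 'f')): offset=5, physical=[A,B,f,D,E,F,G], logical=[F,G,A,B,f,D,E]
After op 5 (replace(3, 'l')): offset=5, physical=[A,l,f,D,E,F,G], logical=[F,G,A,l,f,D,E]
After op 6 (replace(5, 'm')): offset=5, physical=[A,l,f,m,E,F,G], logical=[F,G,A,l,f,m,E]
After op 7 (rotate(+2)): offset=0, physical=[A,l,f,m,E,F,G], logical=[A,l,f,m,E,F,G]
After op 8 (swap(3, 0)): offset=0, physical=[m,l,f,A,E,F,G], logical=[m,l,f,A,E,F,G]
After op 9 (replace(3, 'l')): offset=0, physical=[m,l,f,l,E,F,G], logical=[m,l,f,l,E,F,G]
After op 10 (rotate(+1)): offset=1, physical=[m,l,f,l,E,F,G], logical=[l,f,l,E,F,G,m]
After op 11 (rotate(+2)): offset=3, physical=[m,l,f,l,E,F,G], logical=[l,E,F,G,m,l,f]
After op 12 (rotate(+2)): offset=5, physical=[m,l,f,l,E,F,G], logical=[F,G,m,l,f,l,E]

Answer: 5 F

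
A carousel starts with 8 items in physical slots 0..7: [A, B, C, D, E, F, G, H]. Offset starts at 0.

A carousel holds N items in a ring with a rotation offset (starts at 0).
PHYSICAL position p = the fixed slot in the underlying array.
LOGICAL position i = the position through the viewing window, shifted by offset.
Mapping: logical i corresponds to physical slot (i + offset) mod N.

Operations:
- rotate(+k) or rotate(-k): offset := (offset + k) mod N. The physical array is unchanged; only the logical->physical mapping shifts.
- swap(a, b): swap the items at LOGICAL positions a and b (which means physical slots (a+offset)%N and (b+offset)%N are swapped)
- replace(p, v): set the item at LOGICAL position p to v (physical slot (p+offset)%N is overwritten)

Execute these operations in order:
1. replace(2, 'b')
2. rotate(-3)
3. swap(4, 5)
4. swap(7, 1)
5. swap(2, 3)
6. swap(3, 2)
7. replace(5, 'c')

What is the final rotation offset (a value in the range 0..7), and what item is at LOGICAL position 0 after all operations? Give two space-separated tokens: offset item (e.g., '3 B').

Answer: 5 F

Derivation:
After op 1 (replace(2, 'b')): offset=0, physical=[A,B,b,D,E,F,G,H], logical=[A,B,b,D,E,F,G,H]
After op 2 (rotate(-3)): offset=5, physical=[A,B,b,D,E,F,G,H], logical=[F,G,H,A,B,b,D,E]
After op 3 (swap(4, 5)): offset=5, physical=[A,b,B,D,E,F,G,H], logical=[F,G,H,A,b,B,D,E]
After op 4 (swap(7, 1)): offset=5, physical=[A,b,B,D,G,F,E,H], logical=[F,E,H,A,b,B,D,G]
After op 5 (swap(2, 3)): offset=5, physical=[H,b,B,D,G,F,E,A], logical=[F,E,A,H,b,B,D,G]
After op 6 (swap(3, 2)): offset=5, physical=[A,b,B,D,G,F,E,H], logical=[F,E,H,A,b,B,D,G]
After op 7 (replace(5, 'c')): offset=5, physical=[A,b,c,D,G,F,E,H], logical=[F,E,H,A,b,c,D,G]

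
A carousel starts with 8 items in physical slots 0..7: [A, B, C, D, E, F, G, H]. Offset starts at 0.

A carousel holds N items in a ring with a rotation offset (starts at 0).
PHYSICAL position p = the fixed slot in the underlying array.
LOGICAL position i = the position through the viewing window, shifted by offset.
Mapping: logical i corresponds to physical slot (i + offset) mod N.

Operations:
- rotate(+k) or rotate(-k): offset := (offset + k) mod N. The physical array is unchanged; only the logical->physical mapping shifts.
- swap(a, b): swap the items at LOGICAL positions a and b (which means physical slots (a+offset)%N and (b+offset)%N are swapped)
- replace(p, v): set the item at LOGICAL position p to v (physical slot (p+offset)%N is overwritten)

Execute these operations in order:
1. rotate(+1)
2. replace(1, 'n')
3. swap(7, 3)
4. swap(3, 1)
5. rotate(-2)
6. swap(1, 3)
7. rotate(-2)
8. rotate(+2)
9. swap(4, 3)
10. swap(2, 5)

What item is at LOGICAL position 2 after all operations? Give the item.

After op 1 (rotate(+1)): offset=1, physical=[A,B,C,D,E,F,G,H], logical=[B,C,D,E,F,G,H,A]
After op 2 (replace(1, 'n')): offset=1, physical=[A,B,n,D,E,F,G,H], logical=[B,n,D,E,F,G,H,A]
After op 3 (swap(7, 3)): offset=1, physical=[E,B,n,D,A,F,G,H], logical=[B,n,D,A,F,G,H,E]
After op 4 (swap(3, 1)): offset=1, physical=[E,B,A,D,n,F,G,H], logical=[B,A,D,n,F,G,H,E]
After op 5 (rotate(-2)): offset=7, physical=[E,B,A,D,n,F,G,H], logical=[H,E,B,A,D,n,F,G]
After op 6 (swap(1, 3)): offset=7, physical=[A,B,E,D,n,F,G,H], logical=[H,A,B,E,D,n,F,G]
After op 7 (rotate(-2)): offset=5, physical=[A,B,E,D,n,F,G,H], logical=[F,G,H,A,B,E,D,n]
After op 8 (rotate(+2)): offset=7, physical=[A,B,E,D,n,F,G,H], logical=[H,A,B,E,D,n,F,G]
After op 9 (swap(4, 3)): offset=7, physical=[A,B,D,E,n,F,G,H], logical=[H,A,B,D,E,n,F,G]
After op 10 (swap(2, 5)): offset=7, physical=[A,n,D,E,B,F,G,H], logical=[H,A,n,D,E,B,F,G]

Answer: n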